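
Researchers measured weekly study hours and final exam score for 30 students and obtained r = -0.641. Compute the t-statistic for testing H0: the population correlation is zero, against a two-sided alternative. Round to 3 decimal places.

t = r·√(n−2) / √(1−r²) with r = -0.641, n = 30
  = -0.641·√28 / √(1 − 0.410881)
  = -0.641·5.291503 / 0.767541
  = -3.391853 / 0.767541 = -4.419

-4.419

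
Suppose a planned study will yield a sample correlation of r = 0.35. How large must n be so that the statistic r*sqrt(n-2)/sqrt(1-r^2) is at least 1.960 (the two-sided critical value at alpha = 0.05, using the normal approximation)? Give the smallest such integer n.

30

Need r·√(n−2)/√(1−r²) ≥ 1.960
√(n−2) ≥ 1.960·√(1−0.1225) / 0.35 = 1.960·0.936750 / 0.35 = 5.2458
n−2 ≥ 27.5184  ⇒  n ≥ 29.5184
Smallest integer n = 30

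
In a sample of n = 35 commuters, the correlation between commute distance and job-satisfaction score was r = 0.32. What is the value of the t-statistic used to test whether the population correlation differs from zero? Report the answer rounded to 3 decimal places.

1.940

1 − r² = 1 − 0.1024 = 0.8976;  √(1−r²) = 0.947418
√(n−2) = √33 = 5.744563
t = r·√(n−2)/√(1−r²) = 0.32 · 5.744563 / 0.947418 = 1.940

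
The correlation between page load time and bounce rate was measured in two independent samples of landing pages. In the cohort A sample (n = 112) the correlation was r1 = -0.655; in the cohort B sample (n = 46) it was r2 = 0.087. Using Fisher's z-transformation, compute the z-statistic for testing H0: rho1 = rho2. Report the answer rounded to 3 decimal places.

Fisher z-transforms: z1 = atanh(-0.655) = -0.784006, z2 = atanh(0.087) = 0.087221; difference d = -0.871227
Var(d) = 1/109 + 1/43 = 0.0091743 + 0.0232558 = 0.0324301
z = d/√Var(d) = -0.871227 / √0.0324301 = -0.871227 / 0.180084 = -4.838

-4.838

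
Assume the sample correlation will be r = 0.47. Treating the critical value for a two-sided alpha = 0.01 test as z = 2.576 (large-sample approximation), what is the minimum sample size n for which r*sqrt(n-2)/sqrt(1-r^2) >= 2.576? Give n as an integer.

Need r·√(n−2)/√(1−r²) ≥ 2.576
√(n−2) ≥ 2.576·√(1−0.2209) / 0.47 = 2.576·0.882666 / 0.47 = 4.8378
n−2 ≥ 23.4043  ⇒  n ≥ 25.4043
Smallest integer n = 26

26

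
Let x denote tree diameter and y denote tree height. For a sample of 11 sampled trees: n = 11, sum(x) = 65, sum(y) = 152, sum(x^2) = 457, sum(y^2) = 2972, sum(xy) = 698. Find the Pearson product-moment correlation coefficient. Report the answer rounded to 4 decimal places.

-0.7941

Numerator: nΣxy − (Σx)(Σy) = 11·698 − (65)(152) = -2202
Denominator: √[(nΣx²−(Σx)²)(nΣy²−(Σy)²)]
  nΣx²−(Σx)² = 11·457 − 4225 = 802;  nΣy²−(Σy)² = 11·2972 − 23104 = 9588
  √(802·9588) = √7689576 = 2773.0085
r = -2202 / 2773.0085 = -0.7941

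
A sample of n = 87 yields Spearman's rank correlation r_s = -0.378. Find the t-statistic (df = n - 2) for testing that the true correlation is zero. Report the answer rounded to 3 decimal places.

t = r_s·√(n−2) / √(1−r_s²) with r_s = -0.378, n = 87
  = -0.378·√85 / √(1 − 0.142884)
  = -0.378·9.219544 / 0.925806
  = -3.484988 / 0.925806 = -3.764

-3.764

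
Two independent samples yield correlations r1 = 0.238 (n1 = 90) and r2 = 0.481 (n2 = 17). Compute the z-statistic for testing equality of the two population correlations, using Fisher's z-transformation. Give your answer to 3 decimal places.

Fisher z-transforms: z1 = atanh(0.238) = 0.242653, z2 = atanh(0.481) = 0.524284; difference d = -0.281631
Var(d) = 1/87 + 1/14 = 0.0114943 + 0.0714286 = 0.0829229
z = d/√Var(d) = -0.281631 / √0.0829229 = -0.281631 / 0.287963 = -0.978

-0.978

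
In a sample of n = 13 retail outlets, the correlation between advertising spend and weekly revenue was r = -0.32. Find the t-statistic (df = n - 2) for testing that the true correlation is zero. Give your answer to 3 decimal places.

-1.120

t = r·√(n−2) / √(1−r²) with r = -0.32, n = 13
  = -0.32·√11 / √(1 − 0.1024)
  = -0.32·3.316625 / 0.947418
  = -1.061320 / 0.947418 = -1.120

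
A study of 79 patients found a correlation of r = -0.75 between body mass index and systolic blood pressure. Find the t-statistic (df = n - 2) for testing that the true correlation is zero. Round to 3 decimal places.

t = r·√(n−2) / √(1−r²) with r = -0.75, n = 79
  = -0.75·√77 / √(1 − 0.5625)
  = -0.75·8.774964 / 0.661438
  = -6.581223 / 0.661438 = -9.950

-9.950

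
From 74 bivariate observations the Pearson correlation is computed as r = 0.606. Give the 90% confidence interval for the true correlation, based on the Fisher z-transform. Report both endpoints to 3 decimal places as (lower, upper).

Fisher z: z_r = atanh(r) = ½·ln((1+0.606)/(1−0.606)) = 0.702575
SE(z) = 1/√(n−3) = 1/√71 = 0.118678
90% ⇒ z* = 1.645; margin = 1.645·0.118678 = 0.195225
CI on z-scale: (0.507350, 0.897800)
Back-transform: tanh(0.507350) = 0.467878, tanh(0.897800) = 0.715225

(0.468, 0.715)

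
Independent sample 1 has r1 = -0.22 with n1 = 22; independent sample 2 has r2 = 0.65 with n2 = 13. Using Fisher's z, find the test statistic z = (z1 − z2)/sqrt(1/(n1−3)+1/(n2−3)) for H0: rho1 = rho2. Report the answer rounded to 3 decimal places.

-2.557

Fisher z-transforms: z1 = atanh(-0.22) = -0.223656, z2 = atanh(0.65) = 0.775299; difference d = -0.998955
Var(d) = 1/19 + 1/10 = 0.0526316 + 0.1000000 = 0.1526316
z = d/√Var(d) = -0.998955 / √0.1526316 = -0.998955 / 0.390681 = -2.557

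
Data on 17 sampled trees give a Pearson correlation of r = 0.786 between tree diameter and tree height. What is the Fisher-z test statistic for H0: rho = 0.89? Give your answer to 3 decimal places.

Fisher z: atanh(0.786) = 1.060879, atanh(0.89) = 1.421926
z = (z_r − z_0)·√(n−3) = (1.060879 − 1.421926)·√14 = -0.361047 · 3.741657 = -1.351

-1.351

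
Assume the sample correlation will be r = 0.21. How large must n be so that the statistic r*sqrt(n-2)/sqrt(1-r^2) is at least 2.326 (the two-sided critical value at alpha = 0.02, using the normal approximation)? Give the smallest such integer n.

Need r·√(n−2)/√(1−r²) ≥ 2.326
√(n−2) ≥ 2.326·√(1−0.0441) / 0.21 = 2.326·0.977701 / 0.21 = 10.8292
n−2 ≥ 117.2716  ⇒  n ≥ 119.2716
Smallest integer n = 120

120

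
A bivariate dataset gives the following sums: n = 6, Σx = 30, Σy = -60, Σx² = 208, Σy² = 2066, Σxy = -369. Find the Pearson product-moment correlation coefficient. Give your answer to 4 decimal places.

Numerator: nΣxy − (Σx)(Σy) = 6·(-369) − (30)(-60) = -414
Denominator: √[(nΣx²−(Σx)²)(nΣy²−(Σy)²)]
  nΣx²−(Σx)² = 6·208 − 900 = 348;  nΣy²−(Σy)² = 6·2066 − 3600 = 8796
  √(348·8796) = √3061008 = 1749.5737
r = -414 / 1749.5737 = -0.2366

-0.2366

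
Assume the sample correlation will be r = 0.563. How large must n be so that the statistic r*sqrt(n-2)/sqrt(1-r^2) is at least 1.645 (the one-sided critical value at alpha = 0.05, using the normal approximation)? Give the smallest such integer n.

Need r·√(n−2)/√(1−r²) ≥ 1.645
√(n−2) ≥ 1.645·√(1−0.316969) / 0.563 = 1.645·0.826457 / 0.563 = 2.4148
n−2 ≥ 5.8313  ⇒  n ≥ 7.8313
Smallest integer n = 8

8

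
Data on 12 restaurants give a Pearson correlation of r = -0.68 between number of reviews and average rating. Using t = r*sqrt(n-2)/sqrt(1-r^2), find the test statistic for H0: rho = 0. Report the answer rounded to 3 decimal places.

-2.933

t = r·√(n−2) / √(1−r²) with r = -0.68, n = 12
  = -0.68·√10 / √(1 − 0.4624)
  = -0.68·3.162278 / 0.733212
  = -2.150349 / 0.733212 = -2.933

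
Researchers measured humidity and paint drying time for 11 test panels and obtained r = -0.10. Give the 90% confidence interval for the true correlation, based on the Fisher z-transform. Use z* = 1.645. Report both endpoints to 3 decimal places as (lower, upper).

(-0.593, 0.447)

z_r = atanh(-0.10) = -0.100335;  SE = 1/√(n−3) = 1/√8 = 0.353553
z-limits: -0.100335 ± 1.645·0.353553 = -0.100335 ± 0.581595 = [-0.681930, 0.481260]
ρ-limits: (tanh -0.681930, tanh 0.481260) = (-0.593, 0.447)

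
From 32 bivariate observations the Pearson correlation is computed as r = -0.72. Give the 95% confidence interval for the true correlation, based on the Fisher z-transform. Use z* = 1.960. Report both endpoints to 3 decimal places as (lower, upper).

(-0.854, -0.496)

Fisher z: z_r = atanh(r) = ½·ln((1+(-0.72))/(1−(-0.72))) = -0.907645
SE(z) = 1/√(n−3) = 1/√29 = 0.185695
95% ⇒ z* = 1.960; margin = 1.960·0.185695 = 0.363962
CI on z-scale: (-1.271607, -0.543683)
Back-transform: tanh(-1.271607) = -0.854233, tanh(-0.543683) = -0.495771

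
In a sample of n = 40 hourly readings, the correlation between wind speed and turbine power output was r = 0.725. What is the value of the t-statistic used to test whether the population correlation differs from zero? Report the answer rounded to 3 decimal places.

1 − r² = 1 − 0.525625 = 0.474375;  √(1−r²) = 0.688749
√(n−2) = √38 = 6.164414
t = r·√(n−2)/√(1−r²) = 0.725 · 6.164414 / 0.688749 = 6.489

6.489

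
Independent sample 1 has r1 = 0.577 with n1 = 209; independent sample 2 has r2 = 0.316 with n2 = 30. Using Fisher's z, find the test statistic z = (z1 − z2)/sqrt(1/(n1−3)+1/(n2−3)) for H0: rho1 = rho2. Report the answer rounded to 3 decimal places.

z1 = atanh(0.577) = 0.657954,  z2 = atanh(0.316) = 0.327197
SE = √(1/(n1−3) + 1/(n2−3)) = √(1/206 + 1/27) = √(0.0048544 + 0.0370370) = √0.0418914 = 0.204674
z = (z1 − z2)/SE = (0.657954 − 0.327197) / 0.204674 = 0.330757 / 0.204674 = 1.616

1.616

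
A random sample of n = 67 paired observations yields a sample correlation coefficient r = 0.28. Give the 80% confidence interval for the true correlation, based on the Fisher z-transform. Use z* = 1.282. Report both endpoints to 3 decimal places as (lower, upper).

Fisher z: z_r = atanh(r) = ½·ln((1+0.28)/(1−0.28)) = 0.287682
SE(z) = 1/√(n−3) = 1/√64 = 0.125000
80% ⇒ z* = 1.282; margin = 1.282·0.125000 = 0.160250
CI on z-scale: (0.127432, 0.447932)
Back-transform: tanh(0.127432) = 0.126747, tanh(0.447932) = 0.420198

(0.127, 0.420)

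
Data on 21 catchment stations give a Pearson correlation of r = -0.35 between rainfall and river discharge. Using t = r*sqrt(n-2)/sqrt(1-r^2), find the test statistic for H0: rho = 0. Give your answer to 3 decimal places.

t = r·√(n−2) / √(1−r²) with r = -0.35, n = 21
  = -0.35·√19 / √(1 − 0.1225)
  = -0.35·4.358899 / 0.936750
  = -1.525615 / 0.936750 = -1.629

-1.629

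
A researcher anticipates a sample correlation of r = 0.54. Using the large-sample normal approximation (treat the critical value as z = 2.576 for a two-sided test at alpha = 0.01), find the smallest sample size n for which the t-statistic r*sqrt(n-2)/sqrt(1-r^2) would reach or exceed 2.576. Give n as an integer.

19

r√(n−2)/√(1−r²) ≥ 2.576  ⇔  n−2 ≥ (2.576)²·(1−r²)/r²
(1−r²)/r² = (1−0.2916)/0.2916 = 2.4294
n ≥ 2 + 6.635776·2.4294 = 2 + 16.1210 = 18.1210
⌈18.1210⌉ = 19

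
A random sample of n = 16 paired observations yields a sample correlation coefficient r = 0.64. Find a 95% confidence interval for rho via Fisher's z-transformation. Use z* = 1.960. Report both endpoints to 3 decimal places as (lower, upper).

(0.211, 0.862)

z_r = atanh(0.64) = 0.758174;  SE = 1/√(n−3) = 1/√13 = 0.277350
z-limits: 0.758174 ± 1.960·0.277350 = 0.758174 ± 0.543606 = [0.214568, 1.301780]
ρ-limits: (tanh 0.214568, tanh 1.301780) = (0.211, 0.862)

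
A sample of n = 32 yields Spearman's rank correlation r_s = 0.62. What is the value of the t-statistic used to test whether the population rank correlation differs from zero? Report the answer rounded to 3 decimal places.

4.328

1 − r_s² = 1 − 0.3844 = 0.6156;  √(1−r_s²) = 0.784602
√(n−2) = √30 = 5.477226
t = r_s·√(n−2)/√(1−r_s²) = 0.62 · 5.477226 / 0.784602 = 4.328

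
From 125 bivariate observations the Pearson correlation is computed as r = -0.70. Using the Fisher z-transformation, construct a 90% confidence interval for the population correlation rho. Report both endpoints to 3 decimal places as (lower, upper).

(-0.768, -0.616)

z_r = atanh(-0.70) = -0.867301;  SE = 1/√(n−3) = 1/√122 = 0.090536
z-limits: -0.867301 ± 1.645·0.090536 = -0.867301 ± 0.148932 = [-1.016233, -0.718369]
ρ-limits: (tanh -1.016233, tanh -0.718369) = (-0.768, -0.616)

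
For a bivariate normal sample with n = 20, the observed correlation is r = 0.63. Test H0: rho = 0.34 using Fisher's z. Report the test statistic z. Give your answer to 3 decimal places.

1.597

Fisher z: atanh(0.63) = 0.741416, atanh(0.34) = 0.354093
z = (z_r − z_0)·√(n−3) = (0.741416 − 0.354093)·√17 = 0.387323 · 4.123106 = 1.597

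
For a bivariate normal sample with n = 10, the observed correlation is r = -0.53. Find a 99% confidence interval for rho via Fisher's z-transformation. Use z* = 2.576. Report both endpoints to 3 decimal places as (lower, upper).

z_r = atanh(-0.53) = -0.590145;  SE = 1/√(n−3) = 1/√7 = 0.377964
z-limits: -0.590145 ± 2.576·0.377964 = -0.590145 ± 0.973635 = [-1.563780, 0.383490]
ρ-limits: (tanh -1.563780, tanh 0.383490) = (-0.916, 0.366)

(-0.916, 0.366)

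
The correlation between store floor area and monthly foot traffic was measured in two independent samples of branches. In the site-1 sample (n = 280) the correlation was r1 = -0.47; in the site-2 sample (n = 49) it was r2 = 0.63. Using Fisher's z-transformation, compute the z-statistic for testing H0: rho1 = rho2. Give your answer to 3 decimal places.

z1 = atanh(-0.47) = -0.510070,  z2 = atanh(0.63) = 0.741416
SE = √(1/(n1−3) + 1/(n2−3)) = √(1/277 + 1/46) = √(0.0036101 + 0.0217391) = √0.0253492 = 0.159214
z = (z1 − z2)/SE = (-0.510070 − 0.741416) / 0.159214 = -1.251486 / 0.159214 = -7.860

-7.860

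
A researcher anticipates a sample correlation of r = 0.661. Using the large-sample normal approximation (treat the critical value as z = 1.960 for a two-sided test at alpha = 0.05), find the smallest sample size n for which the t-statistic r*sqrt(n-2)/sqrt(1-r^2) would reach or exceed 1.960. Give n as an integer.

Need r·√(n−2)/√(1−r²) ≥ 1.960
√(n−2) ≥ 1.960·√(1−0.436921) / 0.661 = 1.960·0.750386 / 0.661 = 2.2250
n−2 ≥ 4.9506  ⇒  n ≥ 6.9506
Smallest integer n = 7

7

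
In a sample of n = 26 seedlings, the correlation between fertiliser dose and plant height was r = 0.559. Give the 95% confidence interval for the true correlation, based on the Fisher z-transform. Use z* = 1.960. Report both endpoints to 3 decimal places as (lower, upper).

Fisher z: z_r = atanh(r) = ½·ln((1+0.559)/(1−0.559)) = 0.631377
SE(z) = 1/√(n−3) = 1/√23 = 0.208514
95% ⇒ z* = 1.960; margin = 1.960·0.208514 = 0.408687
CI on z-scale: (0.222690, 1.040064)
Back-transform: tanh(0.222690) = 0.219080, tanh(1.040064) = 0.777913

(0.219, 0.778)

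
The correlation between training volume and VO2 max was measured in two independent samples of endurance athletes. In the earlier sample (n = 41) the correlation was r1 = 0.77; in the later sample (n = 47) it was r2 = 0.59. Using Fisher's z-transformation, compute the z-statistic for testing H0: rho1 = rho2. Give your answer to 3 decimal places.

1.547

Fisher z-transforms: z1 = atanh(0.77) = 1.020328, z2 = atanh(0.59) = 0.677666; difference d = 0.342662
Var(d) = 1/38 + 1/44 = 0.0263158 + 0.0227273 = 0.0490431
z = d/√Var(d) = 0.342662 / √0.0490431 = 0.342662 / 0.221457 = 1.547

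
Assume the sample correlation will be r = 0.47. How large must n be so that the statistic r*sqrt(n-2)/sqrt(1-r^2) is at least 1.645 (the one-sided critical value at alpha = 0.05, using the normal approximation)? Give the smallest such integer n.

r√(n−2)/√(1−r²) ≥ 1.645  ⇔  n−2 ≥ (1.645)²·(1−r²)/r²
(1−r²)/r² = (1−0.2209)/0.2209 = 3.5269
n ≥ 2 + 2.706025·3.5269 = 2 + 9.5439 = 11.5439
⌈11.5439⌉ = 12

12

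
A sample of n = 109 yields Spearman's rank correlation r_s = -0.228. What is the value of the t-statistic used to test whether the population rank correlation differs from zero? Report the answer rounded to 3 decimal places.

-2.422

t = r_s·√(n−2) / √(1−r_s²) with r_s = -0.228, n = 109
  = -0.228·√107 / √(1 − 0.051984)
  = -0.228·10.344080 / 0.973661
  = -2.358450 / 0.973661 = -2.422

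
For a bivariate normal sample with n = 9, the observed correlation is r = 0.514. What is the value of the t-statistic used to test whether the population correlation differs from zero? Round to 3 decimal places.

1.585

1 − r² = 1 − 0.264196 = 0.735804;  √(1−r²) = 0.857790
√(n−2) = √7 = 2.645751
t = r·√(n−2)/√(1−r²) = 0.514 · 2.645751 / 0.857790 = 1.585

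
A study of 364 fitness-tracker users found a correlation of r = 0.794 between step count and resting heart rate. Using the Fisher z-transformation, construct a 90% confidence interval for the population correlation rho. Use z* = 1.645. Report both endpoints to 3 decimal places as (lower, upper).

Fisher z: z_r = atanh(r) = ½·ln((1+0.794)/(1−0.794)) = 1.082163
SE(z) = 1/√(n−3) = 1/√361 = 0.052632
90% ⇒ z* = 1.645; margin = 1.645·0.052632 = 0.086580
CI on z-scale: (0.995583, 1.168743)
Back-transform: tanh(0.995583) = 0.759733, tanh(1.168743) = 0.823869

(0.760, 0.824)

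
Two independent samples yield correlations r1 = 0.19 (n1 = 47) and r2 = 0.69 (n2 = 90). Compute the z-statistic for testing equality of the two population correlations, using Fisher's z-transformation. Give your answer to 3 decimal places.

-3.544

z1 = atanh(0.19) = 0.192337,  z2 = atanh(0.69) = 0.847956
SE = √(1/(n1−3) + 1/(n2−3)) = √(1/44 + 1/87) = √(0.0227273 + 0.0114943) = √0.0342216 = 0.184991
z = (z1 − z2)/SE = (0.192337 − 0.847956) / 0.184991 = -0.655619 / 0.184991 = -3.544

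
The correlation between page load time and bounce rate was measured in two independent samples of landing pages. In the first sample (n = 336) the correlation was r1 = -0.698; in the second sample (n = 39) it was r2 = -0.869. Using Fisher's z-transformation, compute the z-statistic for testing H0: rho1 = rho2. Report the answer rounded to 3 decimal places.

2.654

z1 = atanh(-0.698) = -0.863390,  z2 = atanh(-0.869) = -1.328981
SE = √(1/(n1−3) + 1/(n2−3)) = √(1/333 + 1/36) = √(0.0030030 + 0.0277778) = √0.0307808 = 0.175445
z = (z1 − z2)/SE = (-0.863390 − (-1.328981)) / 0.175445 = 0.465591 / 0.175445 = 2.654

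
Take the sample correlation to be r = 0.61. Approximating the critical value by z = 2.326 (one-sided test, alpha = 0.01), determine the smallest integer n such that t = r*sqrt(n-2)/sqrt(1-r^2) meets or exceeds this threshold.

12

Need r·√(n−2)/√(1−r²) ≥ 2.326
√(n−2) ≥ 2.326·√(1−0.3721) / 0.61 = 2.326·0.792401 / 0.61 = 3.0215
n−2 ≥ 9.1295  ⇒  n ≥ 11.1295
Smallest integer n = 12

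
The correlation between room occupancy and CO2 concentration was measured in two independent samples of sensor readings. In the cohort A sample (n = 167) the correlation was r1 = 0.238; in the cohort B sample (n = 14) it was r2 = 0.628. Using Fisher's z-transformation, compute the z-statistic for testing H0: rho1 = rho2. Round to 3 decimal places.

-1.591

z1 = atanh(0.238) = 0.242653,  z2 = atanh(0.628) = 0.738107
SE = √(1/(n1−3) + 1/(n2−3)) = √(1/164 + 1/11) = √(0.0060976 + 0.0909091) = √0.0970067 = 0.311459
z = (z1 − z2)/SE = (0.242653 − 0.738107) / 0.311459 = -0.495454 / 0.311459 = -1.591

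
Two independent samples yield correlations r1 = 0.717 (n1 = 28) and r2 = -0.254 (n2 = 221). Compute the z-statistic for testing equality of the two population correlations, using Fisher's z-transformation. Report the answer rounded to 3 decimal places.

z1 = atanh(0.717) = 0.901443,  z2 = atanh(-0.254) = -0.259684
SE = √(1/(n1−3) + 1/(n2−3)) = √(1/25 + 1/218) = √(0.0400000 + 0.0045872) = √0.0445872 = 0.211157
z = (z1 − z2)/SE = (0.901443 − (-0.259684)) / 0.211157 = 1.161127 / 0.211157 = 5.499

5.499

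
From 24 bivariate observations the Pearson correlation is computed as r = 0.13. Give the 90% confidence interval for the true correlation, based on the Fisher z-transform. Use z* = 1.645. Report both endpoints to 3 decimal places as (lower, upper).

z_r = atanh(0.13) = 0.130740;  SE = 1/√(n−3) = 1/√21 = 0.218218
z-limits: 0.130740 ± 1.645·0.218218 = 0.130740 ± 0.358969 = [-0.228229, 0.489709]
ρ-limits: (tanh -0.228229, tanh 0.489709) = (-0.224, 0.454)

(-0.224, 0.454)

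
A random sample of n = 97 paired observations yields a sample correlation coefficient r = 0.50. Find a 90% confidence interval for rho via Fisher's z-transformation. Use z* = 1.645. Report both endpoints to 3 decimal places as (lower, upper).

Fisher z: z_r = atanh(r) = ½·ln((1+0.50)/(1−0.50)) = 0.549306
SE(z) = 1/√(n−3) = 1/√94 = 0.103142
90% ⇒ z* = 1.645; margin = 1.645·0.103142 = 0.169669
CI on z-scale: (0.379637, 0.718975)
Back-transform: tanh(0.379637) = 0.362392, tanh(0.718975) = 0.616274

(0.362, 0.616)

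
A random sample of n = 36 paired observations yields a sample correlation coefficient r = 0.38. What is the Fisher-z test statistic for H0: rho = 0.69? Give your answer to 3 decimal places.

-2.573

Fisher z: atanh(0.38) = 0.400060, atanh(0.69) = 0.847956
z = (z_r − z_0)·√(n−3) = (0.400060 − 0.847956)·√33 = -0.447896 · 5.744563 = -2.573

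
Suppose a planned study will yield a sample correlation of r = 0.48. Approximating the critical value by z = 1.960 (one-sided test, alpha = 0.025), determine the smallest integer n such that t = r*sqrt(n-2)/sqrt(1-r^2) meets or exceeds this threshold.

15

Need r·√(n−2)/√(1−r²) ≥ 1.960
√(n−2) ≥ 1.960·√(1−0.2304) / 0.48 = 1.960·0.877268 / 0.48 = 3.5822
n−2 ≥ 12.8322  ⇒  n ≥ 14.8322
Smallest integer n = 15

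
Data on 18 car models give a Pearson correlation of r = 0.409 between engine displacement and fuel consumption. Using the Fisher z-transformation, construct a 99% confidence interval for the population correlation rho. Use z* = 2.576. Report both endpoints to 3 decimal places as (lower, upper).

(-0.227, 0.800)

z_r = atanh(0.409) = 0.434410;  SE = 1/√(n−3) = 1/√15 = 0.258199
z-limits: 0.434410 ± 2.576·0.258199 = 0.434410 ± 0.665121 = [-0.230711, 1.099531]
ρ-limits: (tanh -0.230711, tanh 1.099531) = (-0.227, 0.800)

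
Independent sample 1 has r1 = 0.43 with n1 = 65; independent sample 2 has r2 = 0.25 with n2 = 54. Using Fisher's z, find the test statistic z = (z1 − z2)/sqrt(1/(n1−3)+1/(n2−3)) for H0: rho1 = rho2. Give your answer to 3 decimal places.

1.082

Fisher z-transforms: z1 = atanh(0.43) = 0.459897, z2 = atanh(0.25) = 0.255413; difference d = 0.204484
Var(d) = 1/62 + 1/51 = 0.0161290 + 0.0196078 = 0.0357368
z = d/√Var(d) = 0.204484 / √0.0357368 = 0.204484 / 0.189042 = 1.082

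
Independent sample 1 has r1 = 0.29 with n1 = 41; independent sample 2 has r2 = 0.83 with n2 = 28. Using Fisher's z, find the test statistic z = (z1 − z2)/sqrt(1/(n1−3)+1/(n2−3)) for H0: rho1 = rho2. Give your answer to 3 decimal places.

Fisher z-transforms: z1 = atanh(0.29) = 0.298566, z2 = atanh(0.83) = 1.188136; difference d = -0.889570
Var(d) = 1/38 + 1/25 = 0.0263158 + 0.0400000 = 0.0663158
z = d/√Var(d) = -0.889570 / √0.0663158 = -0.889570 / 0.257519 = -3.454

-3.454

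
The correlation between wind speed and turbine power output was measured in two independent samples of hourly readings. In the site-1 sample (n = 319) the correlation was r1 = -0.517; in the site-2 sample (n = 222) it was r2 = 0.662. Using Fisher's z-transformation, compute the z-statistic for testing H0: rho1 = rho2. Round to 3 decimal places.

z1 = atanh(-0.517) = -0.572237,  z2 = atanh(0.662) = 0.796366
SE = √(1/(n1−3) + 1/(n2−3)) = √(1/316 + 1/219) = √(0.0031646 + 0.0045662) = √0.0077308 = 0.087925
z = (z1 − z2)/SE = (-0.572237 − 0.796366) / 0.087925 = -1.368603 / 0.087925 = -15.566

-15.566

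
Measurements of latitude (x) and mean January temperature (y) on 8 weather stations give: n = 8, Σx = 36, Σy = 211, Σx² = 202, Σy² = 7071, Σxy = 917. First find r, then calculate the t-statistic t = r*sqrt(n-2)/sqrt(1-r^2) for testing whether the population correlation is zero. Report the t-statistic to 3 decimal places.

Numerator: nΣxy − (Σx)(Σy) = 8·917 − (36)(211) = -260
Denominator: √[(nΣx²−(Σx)²)(nΣy²−(Σy)²)]
  nΣx²−(Σx)² = 8·202 − 1296 = 320;  nΣy²−(Σy)² = 8·7071 − 44521 = 12047
  √(320·12047) = √3855040 = 1963.4256
r = -260 / 1963.4256 = -0.1324
t = r·√(n−2)/√(1−r²) = -0.1324·√6 / √(1−0.017530) = -0.324312 / 0.991196 = -0.327

-0.327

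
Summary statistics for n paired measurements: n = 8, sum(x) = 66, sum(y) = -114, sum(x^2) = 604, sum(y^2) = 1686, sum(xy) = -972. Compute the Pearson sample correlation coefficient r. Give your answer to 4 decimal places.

Numerator: nΣxy − (Σx)(Σy) = 8·(-972) − (66)(-114) = -252
Denominator: √[(nΣx²−(Σx)²)(nΣy²−(Σy)²)]
  nΣx²−(Σx)² = 8·604 − 4356 = 476;  nΣy²−(Σy)² = 8·1686 − 12996 = 492
  √(476·492) = √234192 = 483.9339
r = -252 / 483.9339 = -0.5207

-0.5207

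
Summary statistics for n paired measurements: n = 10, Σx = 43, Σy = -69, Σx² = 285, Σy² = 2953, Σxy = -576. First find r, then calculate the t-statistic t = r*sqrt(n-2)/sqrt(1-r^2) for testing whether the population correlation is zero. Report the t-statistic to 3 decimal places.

-1.916

S_xy = nΣxy − ΣxΣy = 10·(-576) − 43·(-69) = -5760 − (-2967) = -2793
S_xx = nΣx² − (Σx)² = 10·285 − 43² = 2850 − 1849 = 1001
S_yy = nΣy² − (Σy)² = 10·2953 − (-69)² = 29530 − 4761 = 24769
r = S_xy / √(S_xx·S_yy) = -2793 / √(1001·24769) = -2793 / √24793769 = -2793 / 4979.3342 = -0.5609
t = r·√(n−2)/√(1−r²) = -0.5609·√8 / √(1−0.314609) = -1.586465 / 0.827883 = -1.916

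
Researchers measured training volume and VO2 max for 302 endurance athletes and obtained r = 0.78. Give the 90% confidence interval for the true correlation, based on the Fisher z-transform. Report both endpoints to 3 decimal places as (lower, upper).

z_r = atanh(0.78) = 1.045371;  SE = 1/√(n−3) = 1/√299 = 0.057831
z-limits: 1.045371 ± 1.645·0.057831 = 1.045371 ± 0.095132 = [0.950239, 1.140503]
ρ-limits: (tanh 0.950239, tanh 1.140503) = (0.740, 0.815)

(0.740, 0.815)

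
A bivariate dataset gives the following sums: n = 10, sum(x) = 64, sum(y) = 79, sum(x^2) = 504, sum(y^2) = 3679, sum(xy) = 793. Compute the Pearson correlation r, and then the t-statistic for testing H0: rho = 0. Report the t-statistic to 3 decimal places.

Numerator: nΣxy − (Σx)(Σy) = 10·793 − (64)(79) = 2874
Denominator: √[(nΣx²−(Σx)²)(nΣy²−(Σy)²)]
  nΣx²−(Σx)² = 10·504 − 4096 = 944;  nΣy²−(Σy)² = 10·3679 − 6241 = 30549
  √(944·30549) = √28838256 = 5370.1263
r = 2874 / 5370.1263 = 0.5352
t = r·√(n−2)/√(1−r²) = 0.5352·√8 / √(1−0.286439) = 1.513774 / 0.844725 = 1.792

1.792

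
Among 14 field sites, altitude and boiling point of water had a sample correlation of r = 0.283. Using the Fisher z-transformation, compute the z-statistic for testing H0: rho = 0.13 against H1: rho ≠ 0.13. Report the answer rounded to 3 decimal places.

0.531

Fisher z: atanh(0.283) = 0.290940, atanh(0.13) = 0.130740
z = (z_r − z_0)·√(n−3) = (0.290940 − 0.130740)·√11 = 0.160200 · 3.316625 = 0.531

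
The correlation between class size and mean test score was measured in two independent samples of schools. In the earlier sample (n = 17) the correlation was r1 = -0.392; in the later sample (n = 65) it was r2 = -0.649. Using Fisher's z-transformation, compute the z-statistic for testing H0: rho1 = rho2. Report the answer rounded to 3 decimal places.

1.215

Fisher z-transforms: z1 = atanh(-0.392) = -0.414161, z2 = atanh(-0.649) = -0.773569; difference d = 0.359408
Var(d) = 1/14 + 1/62 = 0.0714286 + 0.0161290 = 0.0875576
z = d/√Var(d) = 0.359408 / √0.0875576 = 0.359408 / 0.295901 = 1.215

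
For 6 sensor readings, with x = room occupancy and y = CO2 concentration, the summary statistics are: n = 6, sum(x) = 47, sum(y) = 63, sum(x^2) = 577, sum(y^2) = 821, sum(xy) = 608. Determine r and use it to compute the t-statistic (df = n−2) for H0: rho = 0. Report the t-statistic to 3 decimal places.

1.611

S_xy = nΣxy − ΣxΣy = 6·608 − 47·63 = 3648 − 2961 = 687
S_xx = nΣx² − (Σx)² = 6·577 − 47² = 3462 − 2209 = 1253
S_yy = nΣy² − (Σy)² = 6·821 − 63² = 4926 − 3969 = 957
r = S_xy / √(S_xx·S_yy) = 687 / √(1253·957) = 687 / √1199121 = 687 / 1095.0438 = 0.6274
t = r·√(n−2)/√(1−r²) = 0.6274·√4 / √(1−0.393631) = 1.254800 / 0.778697 = 1.611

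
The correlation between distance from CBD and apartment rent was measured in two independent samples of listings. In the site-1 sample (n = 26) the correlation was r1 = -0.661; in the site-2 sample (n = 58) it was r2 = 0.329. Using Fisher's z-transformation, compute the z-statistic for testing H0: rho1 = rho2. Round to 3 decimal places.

Fisher z-transforms: z1 = atanh(-0.661) = -0.794588, z2 = atanh(0.329) = 0.341706; difference d = -1.136294
Var(d) = 1/23 + 1/55 = 0.0434783 + 0.0181818 = 0.0616601
z = d/√Var(d) = -1.136294 / √0.0616601 = -1.136294 / 0.248315 = -4.576

-4.576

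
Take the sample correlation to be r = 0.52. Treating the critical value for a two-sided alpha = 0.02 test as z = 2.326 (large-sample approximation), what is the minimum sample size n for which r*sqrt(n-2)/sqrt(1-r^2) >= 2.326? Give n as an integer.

r√(n−2)/√(1−r²) ≥ 2.326  ⇔  n−2 ≥ (2.326)²·(1−r²)/r²
(1−r²)/r² = (1−0.2704)/0.2704 = 2.6982
n ≥ 2 + 5.410276·2.6982 = 2 + 14.5980 = 16.5980
⌈16.5980⌉ = 17

17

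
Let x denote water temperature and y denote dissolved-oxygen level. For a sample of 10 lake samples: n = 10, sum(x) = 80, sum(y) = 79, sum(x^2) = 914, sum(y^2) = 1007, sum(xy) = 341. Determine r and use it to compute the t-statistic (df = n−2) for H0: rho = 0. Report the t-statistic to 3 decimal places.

-5.786

Numerator: nΣxy − (Σx)(Σy) = 10·341 − (80)(79) = -2910
Denominator: √[(nΣx²−(Σx)²)(nΣy²−(Σy)²)]
  nΣx²−(Σx)² = 10·914 − 6400 = 2740;  nΣy²−(Σy)² = 10·1007 − 6241 = 3829
  √(2740·3829) = √10491460 = 3239.0523
r = -2910 / 3239.0523 = -0.8984
t = r·√(n−2)/√(1−r²) = -0.8984·√8 / √(1−0.807123) = -2.541059 / 0.439178 = -5.786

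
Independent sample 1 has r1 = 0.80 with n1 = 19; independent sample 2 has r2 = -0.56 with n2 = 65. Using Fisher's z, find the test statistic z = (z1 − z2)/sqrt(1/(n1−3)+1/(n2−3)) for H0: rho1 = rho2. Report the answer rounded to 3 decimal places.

Fisher z-transforms: z1 = atanh(0.80) = 1.098612, z2 = atanh(-0.56) = -0.632833; difference d = 1.731445
Var(d) = 1/16 + 1/62 = 0.0625000 + 0.0161290 = 0.0786290
z = d/√Var(d) = 1.731445 / √0.0786290 = 1.731445 / 0.280409 = 6.175

6.175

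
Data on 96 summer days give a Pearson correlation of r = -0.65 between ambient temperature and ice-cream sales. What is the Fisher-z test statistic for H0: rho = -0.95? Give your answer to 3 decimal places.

z_r = atanh(-0.65) = -0.775299,  z_0 = atanh(-0.95) = -1.831781
SE = 1/√(n−3) = 1/√93 = 0.103695
z = (z_r − z_0)/SE = (-0.775299 − (-1.831781)) / 0.103695 = 1.056482 / 0.103695 = 10.188

10.188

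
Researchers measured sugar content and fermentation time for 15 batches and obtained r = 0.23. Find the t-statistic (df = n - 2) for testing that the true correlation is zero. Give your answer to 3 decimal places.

1 − r² = 1 − 0.0529 = 0.9471;  √(1−r²) = 0.973191
√(n−2) = √13 = 3.605551
t = r·√(n−2)/√(1−r²) = 0.23 · 3.605551 / 0.973191 = 0.852

0.852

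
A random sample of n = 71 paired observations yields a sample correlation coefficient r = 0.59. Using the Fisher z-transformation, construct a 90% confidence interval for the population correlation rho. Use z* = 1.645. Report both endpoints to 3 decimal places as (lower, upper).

Fisher z: z_r = atanh(r) = ½·ln((1+0.59)/(1−0.59)) = 0.677666
SE(z) = 1/√(n−3) = 1/√68 = 0.121268
90% ⇒ z* = 1.645; margin = 1.645·0.121268 = 0.199486
CI on z-scale: (0.478180, 0.877152)
Back-transform: tanh(0.478180) = 0.444785, tanh(0.877152) = 0.704990

(0.445, 0.705)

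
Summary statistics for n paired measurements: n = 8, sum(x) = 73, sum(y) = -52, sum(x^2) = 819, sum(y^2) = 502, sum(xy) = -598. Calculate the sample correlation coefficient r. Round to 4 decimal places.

-0.7800

S_xy = nΣxy − ΣxΣy = 8·(-598) − 73·(-52) = -4784 − (-3796) = -988
S_xx = nΣx² − (Σx)² = 8·819 − 73² = 6552 − 5329 = 1223
S_yy = nΣy² − (Σy)² = 8·502 − (-52)² = 4016 − 2704 = 1312
r = S_xy / √(S_xx·S_yy) = -988 / √(1223·1312) = -988 / √1604576 = -988 / 1266.7186 = -0.7800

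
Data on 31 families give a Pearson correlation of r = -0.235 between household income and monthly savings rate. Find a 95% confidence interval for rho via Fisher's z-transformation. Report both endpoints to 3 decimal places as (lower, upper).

z_r = atanh(-0.235) = -0.239475;  SE = 1/√(n−3) = 1/√28 = 0.188982
z-limits: -0.239475 ± 1.960·0.188982 = -0.239475 ± 0.370405 = [-0.609880, 0.130930]
ρ-limits: (tanh -0.609880, tanh 0.130930) = (-0.544, 0.130)

(-0.544, 0.130)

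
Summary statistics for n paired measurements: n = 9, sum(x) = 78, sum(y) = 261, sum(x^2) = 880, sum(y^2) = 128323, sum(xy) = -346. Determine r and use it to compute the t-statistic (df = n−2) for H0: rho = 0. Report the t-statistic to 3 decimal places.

Numerator: nΣxy − (Σx)(Σy) = 9·(-346) − (78)(261) = -23472
Denominator: √[(nΣx²−(Σx)²)(nΣy²−(Σy)²)]
  nΣx²−(Σx)² = 9·880 − 6084 = 1836;  nΣy²−(Σy)² = 9·128323 − 68121 = 1086786
  √(1836·1086786) = √1995339096 = 44669.2187
r = -23472 / 44669.2187 = -0.5255
t = r·√(n−2)/√(1−r²) = -0.5255·√7 / √(1−0.276150) = -1.390342 / 0.850794 = -1.634

-1.634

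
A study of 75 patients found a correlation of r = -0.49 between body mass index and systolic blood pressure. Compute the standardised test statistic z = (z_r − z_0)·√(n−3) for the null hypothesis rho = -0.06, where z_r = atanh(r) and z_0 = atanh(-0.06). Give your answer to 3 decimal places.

z_r = atanh(-0.49) = -0.536060,  z_0 = atanh(-0.06) = -0.060072
SE = 1/√(n−3) = 1/√72 = 0.117851
z = (z_r − z_0)/SE = (-0.536060 − (-0.060072)) / 0.117851 = -0.475988 / 0.117851 = -4.039

-4.039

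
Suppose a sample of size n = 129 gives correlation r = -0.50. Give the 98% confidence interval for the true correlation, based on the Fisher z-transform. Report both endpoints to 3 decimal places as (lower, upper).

(-0.639, -0.329)

z_r = atanh(-0.50) = -0.549306;  SE = 1/√(n−3) = 1/√126 = 0.089087
z-limits: -0.549306 ± 2.326·0.089087 = -0.549306 ± 0.207216 = [-0.756522, -0.342090]
ρ-limits: (tanh -0.756522, tanh -0.342090) = (-0.639, -0.329)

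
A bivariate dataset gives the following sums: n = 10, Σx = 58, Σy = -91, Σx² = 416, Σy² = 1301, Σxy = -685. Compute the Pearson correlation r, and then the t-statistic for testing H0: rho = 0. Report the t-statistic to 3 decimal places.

-3.910

Numerator: nΣxy − (Σx)(Σy) = 10·(-685) − (58)(-91) = -1572
Denominator: √[(nΣx²−(Σx)²)(nΣy²−(Σy)²)]
  nΣx²−(Σx)² = 10·416 − 3364 = 796;  nΣy²−(Σy)² = 10·1301 − 8281 = 4729
  √(796·4729) = √3764284 = 1940.1763
r = -1572 / 1940.1763 = -0.8102
t = r·√(n−2)/√(1−r²) = -0.8102·√8 / √(1−0.656424) = -2.291592 / 0.586154 = -3.910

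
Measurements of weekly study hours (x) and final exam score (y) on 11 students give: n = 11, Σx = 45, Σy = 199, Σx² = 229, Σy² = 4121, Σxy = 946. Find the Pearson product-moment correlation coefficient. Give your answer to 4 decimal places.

Numerator: nΣxy − (Σx)(Σy) = 11·946 − (45)(199) = 1451
Denominator: √[(nΣx²−(Σx)²)(nΣy²−(Σy)²)]
  nΣx²−(Σx)² = 11·229 − 2025 = 494;  nΣy²−(Σy)² = 11·4121 − 39601 = 5730
  √(494·5730) = √2830620 = 1682.4446
r = 1451 / 1682.4446 = 0.8624

0.8624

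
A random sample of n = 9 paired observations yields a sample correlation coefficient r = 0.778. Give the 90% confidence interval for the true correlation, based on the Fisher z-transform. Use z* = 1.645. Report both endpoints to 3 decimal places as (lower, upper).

z_r = atanh(0.778) = 1.040284;  SE = 1/√(n−3) = 1/√6 = 0.408248
z-limits: 1.040284 ± 1.645·0.408248 = 1.040284 ± 0.671568 = [0.368716, 1.711852]
ρ-limits: (tanh 0.368716, tanh 1.711852) = (0.353, 0.937)

(0.353, 0.937)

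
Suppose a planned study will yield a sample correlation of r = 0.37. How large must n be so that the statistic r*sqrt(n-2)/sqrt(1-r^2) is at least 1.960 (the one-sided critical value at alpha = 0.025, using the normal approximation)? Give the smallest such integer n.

27

Need r·√(n−2)/√(1−r²) ≥ 1.960
√(n−2) ≥ 1.960·√(1−0.1369) / 0.37 = 1.960·0.929032 / 0.37 = 4.9214
n−2 ≥ 24.2202  ⇒  n ≥ 26.2202
Smallest integer n = 27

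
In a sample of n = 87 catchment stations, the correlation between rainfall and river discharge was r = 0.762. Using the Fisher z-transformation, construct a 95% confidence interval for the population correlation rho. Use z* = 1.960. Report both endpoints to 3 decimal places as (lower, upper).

(0.657, 0.838)

Fisher z: z_r = atanh(r) = ½·ln((1+0.762)/(1−0.762)) = 1.000967
SE(z) = 1/√(n−3) = 1/√84 = 0.109109
95% ⇒ z* = 1.960; margin = 1.960·0.109109 = 0.213854
CI on z-scale: (0.787113, 1.214821)
Back-transform: tanh(0.787113) = 0.656770, tanh(1.214821) = 0.838120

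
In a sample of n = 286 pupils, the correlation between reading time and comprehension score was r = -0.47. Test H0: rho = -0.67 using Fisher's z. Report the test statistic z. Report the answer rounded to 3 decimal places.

5.058

z_r = atanh(-0.47) = -0.510070,  z_0 = atanh(-0.67) = -0.810743
SE = 1/√(n−3) = 1/√283 = 0.059444
z = (z_r − z_0)/SE = (-0.510070 − (-0.810743)) / 0.059444 = 0.300673 / 0.059444 = 5.058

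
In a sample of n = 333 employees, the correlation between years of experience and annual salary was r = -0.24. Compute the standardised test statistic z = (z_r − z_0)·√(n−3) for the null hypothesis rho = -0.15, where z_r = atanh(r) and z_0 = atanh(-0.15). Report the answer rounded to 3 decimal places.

-1.701

Fisher z: atanh(-0.24) = -0.244774, atanh(-0.15) = -0.151140
z = (z_r − z_0)·√(n−3) = (-0.244774 − (-0.151140))·√330 = -0.093634 · 18.165902 = -1.701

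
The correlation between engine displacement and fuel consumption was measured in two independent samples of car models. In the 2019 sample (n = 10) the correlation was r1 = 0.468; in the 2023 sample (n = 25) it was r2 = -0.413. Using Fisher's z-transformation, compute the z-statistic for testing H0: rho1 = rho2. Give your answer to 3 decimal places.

z1 = atanh(0.468) = 0.507506,  z2 = atanh(-0.413) = -0.439223
SE = √(1/(n1−3) + 1/(n2−3)) = √(1/7 + 1/22) = √(0.1428571 + 0.0454545) = √0.1883116 = 0.433949
z = (z1 − z2)/SE = (0.507506 − (-0.439223)) / 0.433949 = 0.946729 / 0.433949 = 2.182

2.182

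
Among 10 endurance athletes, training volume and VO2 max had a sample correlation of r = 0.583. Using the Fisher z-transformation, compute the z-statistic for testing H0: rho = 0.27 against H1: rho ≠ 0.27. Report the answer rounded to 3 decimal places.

1.032

z_r = atanh(0.583) = 0.666995,  z_0 = atanh(0.27) = 0.276864
SE = 1/√(n−3) = 1/√7 = 0.377964
z = (z_r − z_0)/SE = (0.666995 − 0.276864) / 0.377964 = 0.390131 / 0.377964 = 1.032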